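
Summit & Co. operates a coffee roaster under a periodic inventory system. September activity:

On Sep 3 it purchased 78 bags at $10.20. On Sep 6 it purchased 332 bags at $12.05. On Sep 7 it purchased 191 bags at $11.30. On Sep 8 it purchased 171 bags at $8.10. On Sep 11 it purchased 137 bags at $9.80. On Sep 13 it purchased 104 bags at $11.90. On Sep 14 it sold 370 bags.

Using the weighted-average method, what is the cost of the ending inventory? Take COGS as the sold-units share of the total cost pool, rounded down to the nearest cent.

Sep 14, sell 370: 370/1013 × $10,919.80 → $3,988.47
Ending inventory (cost pool remaining) = $6,931.33
Check: goods available $10,919.80 = COGS $3,988.47 + ending $6,931.33

Ending inventory = $6,931.33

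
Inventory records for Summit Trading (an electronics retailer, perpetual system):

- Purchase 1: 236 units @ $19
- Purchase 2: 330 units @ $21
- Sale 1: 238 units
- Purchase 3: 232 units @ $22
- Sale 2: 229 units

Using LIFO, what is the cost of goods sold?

Sale 1 (238) [LIFO — newest first]: 238 @ $21 = $4,998
Sale 2 (229) [LIFO — newest first]: 229 @ $22 = $5,038
Total COGS = $4,998 + $5,038 = $10,036
Ending inventory: 236 @ $19 + 92 @ $21 + 3 @ $22 = $6,482
Check: goods available $16,518 = COGS $10,036 + ending $6,482

COGS = $10,036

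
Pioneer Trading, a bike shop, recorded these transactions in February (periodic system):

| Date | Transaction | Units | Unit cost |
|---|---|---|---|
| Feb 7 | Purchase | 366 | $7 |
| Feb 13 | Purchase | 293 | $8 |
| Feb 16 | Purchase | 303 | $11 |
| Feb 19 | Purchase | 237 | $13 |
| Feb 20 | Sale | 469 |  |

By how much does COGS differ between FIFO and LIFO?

FIFO COGS: 366 @ $7 + 103 @ $8 = $3,386
LIFO COGS: 237 @ $13 + 232 @ $11 = $5,633
Difference = |$3,386 − $5,633| = $2,247

$2,247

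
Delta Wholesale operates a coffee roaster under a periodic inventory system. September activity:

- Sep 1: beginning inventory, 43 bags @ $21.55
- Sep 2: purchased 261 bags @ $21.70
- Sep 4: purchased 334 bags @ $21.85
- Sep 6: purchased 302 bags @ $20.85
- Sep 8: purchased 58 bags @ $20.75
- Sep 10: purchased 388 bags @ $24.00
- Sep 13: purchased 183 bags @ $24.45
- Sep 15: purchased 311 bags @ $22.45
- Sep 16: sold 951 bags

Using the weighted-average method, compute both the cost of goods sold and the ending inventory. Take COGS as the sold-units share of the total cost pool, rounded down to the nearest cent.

COGS = $21,325.03; ending inventory = $20,831.72

Sep 16, sell 951: 951/1880 × $42,156.75 → $21,325.03
Ending inventory (cost pool remaining) = $20,831.72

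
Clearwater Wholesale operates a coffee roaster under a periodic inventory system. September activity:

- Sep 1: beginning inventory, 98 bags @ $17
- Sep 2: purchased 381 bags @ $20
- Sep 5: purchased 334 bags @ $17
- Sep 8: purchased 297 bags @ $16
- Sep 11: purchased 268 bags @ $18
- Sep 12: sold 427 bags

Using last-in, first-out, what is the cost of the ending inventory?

Ending inventory = $17,172

Sep 12, 427 sold [LIFO — newest first]: 268 @ $18 + 159 @ $16 = $7,368
Ending inventory: 98 @ $17 + 381 @ $20 + 334 @ $17 + 138 @ $16 = $17,172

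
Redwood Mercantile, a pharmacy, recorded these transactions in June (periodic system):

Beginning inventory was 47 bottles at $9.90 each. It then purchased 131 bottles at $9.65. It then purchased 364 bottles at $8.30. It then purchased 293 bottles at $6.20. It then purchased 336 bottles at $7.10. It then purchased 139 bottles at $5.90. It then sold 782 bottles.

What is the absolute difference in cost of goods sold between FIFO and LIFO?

$1,100.15

FIFO COGS: 47 @ $9.90 + 131 @ $9.65 + 364 @ $8.30 + 240 @ $6.20 = $6,238.65
LIFO COGS: 139 @ $5.90 + 336 @ $7.10 + 293 @ $6.20 + 14 @ $8.30 = $5,138.50
Difference = |$6,238.65 − $5,138.50| = $1,100.15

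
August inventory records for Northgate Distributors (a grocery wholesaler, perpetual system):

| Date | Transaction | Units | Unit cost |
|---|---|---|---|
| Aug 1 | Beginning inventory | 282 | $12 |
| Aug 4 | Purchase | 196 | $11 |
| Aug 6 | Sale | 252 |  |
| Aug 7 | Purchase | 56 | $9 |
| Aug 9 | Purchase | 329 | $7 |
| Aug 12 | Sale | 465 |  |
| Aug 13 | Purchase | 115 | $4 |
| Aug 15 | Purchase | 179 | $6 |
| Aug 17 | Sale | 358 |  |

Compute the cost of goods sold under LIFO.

COGS = $8,897

Aug 6, 252 sold [LIFO — newest first]: 196 @ $11 + 56 @ $12 = $2,828
Aug 12, 465 sold [LIFO — newest first]: 329 @ $7 + 56 @ $9 + 80 @ $12 = $3,767
Aug 17, 358 sold [LIFO — newest first]: 179 @ $6 + 115 @ $4 + 64 @ $12 = $2,302
Total COGS = $2,828 + $3,767 + $2,302 = $8,897
Ending inventory: 82 @ $12 = $984
Check: goods available $9,881 = COGS $8,897 + ending $984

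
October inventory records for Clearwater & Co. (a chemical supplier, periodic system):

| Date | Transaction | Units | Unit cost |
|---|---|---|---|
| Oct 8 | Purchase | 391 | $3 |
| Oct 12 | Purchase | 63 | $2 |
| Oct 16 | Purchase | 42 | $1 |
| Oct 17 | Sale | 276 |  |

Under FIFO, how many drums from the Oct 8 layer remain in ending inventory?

Oct 17, 276 sold [FIFO — oldest first]: 276 @ $3 = $828
Ending inventory: 115 @ $3 + 63 @ $2 + 42 @ $1 = $513
Check: goods available $1,341 = COGS $828 + ending $513

115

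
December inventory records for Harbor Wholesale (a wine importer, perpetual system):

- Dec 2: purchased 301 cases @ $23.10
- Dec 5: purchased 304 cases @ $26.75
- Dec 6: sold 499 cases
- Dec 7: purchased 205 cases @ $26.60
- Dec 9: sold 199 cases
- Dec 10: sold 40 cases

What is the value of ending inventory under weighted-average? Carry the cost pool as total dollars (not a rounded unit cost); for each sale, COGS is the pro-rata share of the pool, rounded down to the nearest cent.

Ending inventory = $1,874.33

After Dec 2: 301 on hand, pool $6,953.10 (≈ $23.1000 each)
After Dec 5: 605 on hand, pool $15,085.10 (≈ $24.9340 each)
Dec 6, sell 499: 499/605 × $15,085.10 → $12,442.09
After Dec 7: 311 on hand, pool $8,096.01 (≈ $26.0322 each)
Dec 9, sell 199: 199/311 × $8,096.01 → $5,180.40
Dec 10, sell 40: 40/112 × $2,915.61 → $1,041.28
Total COGS = $12,442.09 + $5,180.40 + $1,041.28 = $18,663.77
Ending inventory (cost pool remaining) = $1,874.33
Check: goods available $20,538.10 = COGS $18,663.77 + ending $1,874.33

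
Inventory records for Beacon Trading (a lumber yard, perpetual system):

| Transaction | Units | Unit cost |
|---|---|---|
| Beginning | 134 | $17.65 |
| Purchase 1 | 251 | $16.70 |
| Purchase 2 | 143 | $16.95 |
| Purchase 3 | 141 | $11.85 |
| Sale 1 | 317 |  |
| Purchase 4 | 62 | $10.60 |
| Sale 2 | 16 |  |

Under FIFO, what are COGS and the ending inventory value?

Sale 1 (317) [FIFO — oldest first]: 134 @ $17.65 + 183 @ $16.70 = $5,421.20
Sale 2 (16) [FIFO — oldest first]: 16 @ $16.70 = $267.20
Total COGS = $5,421.20 + $267.20 = $5,688.40
Ending inventory: 52 @ $16.70 + 143 @ $16.95 + 141 @ $11.85 + 62 @ $10.60 = $5,620.30

COGS = $5,688.40; ending inventory = $5,620.30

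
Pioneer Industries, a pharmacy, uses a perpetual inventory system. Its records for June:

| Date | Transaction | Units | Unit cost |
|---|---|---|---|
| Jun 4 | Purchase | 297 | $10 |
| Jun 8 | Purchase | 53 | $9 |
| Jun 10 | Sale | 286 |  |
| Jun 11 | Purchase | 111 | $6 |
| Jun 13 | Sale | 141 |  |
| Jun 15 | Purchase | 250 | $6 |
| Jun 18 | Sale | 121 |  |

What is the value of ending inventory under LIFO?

Ending inventory = $1,114

Jun 10, 286 sold [LIFO — newest first]: 53 @ $9 + 233 @ $10 = $2,807
Jun 13, 141 sold [LIFO — newest first]: 111 @ $6 + 30 @ $10 = $966
Jun 18, 121 sold [LIFO — newest first]: 121 @ $6 = $726
Total COGS = $2,807 + $966 + $726 = $4,499
Ending inventory: 34 @ $10 + 129 @ $6 = $1,114
Check: goods available $5,613 = COGS $4,499 + ending $1,114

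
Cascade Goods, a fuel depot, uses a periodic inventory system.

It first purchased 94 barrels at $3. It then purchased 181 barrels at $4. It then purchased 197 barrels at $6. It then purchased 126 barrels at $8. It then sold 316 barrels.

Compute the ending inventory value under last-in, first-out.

Sale 1 (316) [LIFO — newest first]: 126 @ $8 + 190 @ $6 = $2,148
Ending inventory: 94 @ $3 + 181 @ $4 + 7 @ $6 = $1,048
Check: goods available $3,196 = COGS $2,148 + ending $1,048

Ending inventory = $1,048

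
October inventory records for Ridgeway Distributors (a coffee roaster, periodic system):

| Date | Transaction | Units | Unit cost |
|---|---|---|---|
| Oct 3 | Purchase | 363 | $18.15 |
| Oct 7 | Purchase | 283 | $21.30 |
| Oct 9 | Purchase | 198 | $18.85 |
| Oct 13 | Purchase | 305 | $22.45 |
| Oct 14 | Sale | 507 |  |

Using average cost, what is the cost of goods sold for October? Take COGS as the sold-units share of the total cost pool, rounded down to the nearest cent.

COGS = $10,235.26

Oct 14, sell 507: 507/1149 × $23,195.90 → $10,235.26
Ending inventory (cost pool remaining) = $12,960.64
Check: goods available $23,195.90 = COGS $10,235.26 + ending $12,960.64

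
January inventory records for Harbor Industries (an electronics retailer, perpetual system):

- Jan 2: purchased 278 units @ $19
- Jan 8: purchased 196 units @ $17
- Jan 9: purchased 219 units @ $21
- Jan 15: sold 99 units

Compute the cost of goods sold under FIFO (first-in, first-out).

Jan 15, 99 sold [FIFO — oldest first]: 99 @ $19 = $1,881
Ending inventory: 179 @ $19 + 196 @ $17 + 219 @ $21 = $11,332

COGS = $1,881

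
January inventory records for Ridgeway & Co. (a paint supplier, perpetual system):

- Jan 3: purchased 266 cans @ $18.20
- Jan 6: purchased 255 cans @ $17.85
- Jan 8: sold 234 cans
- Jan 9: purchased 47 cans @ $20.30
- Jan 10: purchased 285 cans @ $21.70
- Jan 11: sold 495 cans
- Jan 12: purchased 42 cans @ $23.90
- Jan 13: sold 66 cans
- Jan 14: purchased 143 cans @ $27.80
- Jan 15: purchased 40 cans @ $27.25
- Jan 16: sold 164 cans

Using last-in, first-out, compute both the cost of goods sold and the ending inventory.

Jan 8, 234 sold [LIFO — newest first]: 234 @ $17.85 = $4,176.90
Jan 11, 495 sold [LIFO — newest first]: 285 @ $21.70 + 47 @ $20.30 + 21 @ $17.85 + 142 @ $18.20 = $10,097.85
Jan 13, 66 sold [LIFO — newest first]: 42 @ $23.90 + 24 @ $18.20 = $1,440.60
Jan 16, 164 sold [LIFO — newest first]: 40 @ $27.25 + 124 @ $27.80 = $4,537.20
Total COGS = $4,176.90 + $10,097.85 + $1,440.60 + $4,537.20 = $20,252.55
Ending inventory: 100 @ $18.20 + 19 @ $27.80 = $2,348.20
Check: goods available $22,600.75 = COGS $20,252.55 + ending $2,348.20

COGS = $20,252.55; ending inventory = $2,348.20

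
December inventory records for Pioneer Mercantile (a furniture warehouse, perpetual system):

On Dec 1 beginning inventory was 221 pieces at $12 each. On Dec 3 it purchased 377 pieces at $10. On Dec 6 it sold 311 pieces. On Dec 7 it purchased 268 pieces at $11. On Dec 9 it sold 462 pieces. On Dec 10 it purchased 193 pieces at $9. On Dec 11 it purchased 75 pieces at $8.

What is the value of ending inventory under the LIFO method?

Ending inventory = $3,453

Dec 6, 311 sold [LIFO — newest first]: 311 @ $10 = $3,110
Dec 9, 462 sold [LIFO — newest first]: 268 @ $11 + 66 @ $10 + 128 @ $12 = $5,144
Total COGS = $3,110 + $5,144 = $8,254
Ending inventory: 93 @ $12 + 193 @ $9 + 75 @ $8 = $3,453
Check: goods available $11,707 = COGS $8,254 + ending $3,453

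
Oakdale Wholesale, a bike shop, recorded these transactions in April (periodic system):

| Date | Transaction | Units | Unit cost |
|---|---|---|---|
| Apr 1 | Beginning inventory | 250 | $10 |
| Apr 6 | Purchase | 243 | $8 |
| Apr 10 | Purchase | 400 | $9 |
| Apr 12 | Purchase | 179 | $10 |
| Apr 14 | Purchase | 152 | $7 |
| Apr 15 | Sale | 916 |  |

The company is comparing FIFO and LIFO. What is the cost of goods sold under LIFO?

COGS = $7,934

FIFO COGS: 250 @ $10 + 243 @ $8 + 400 @ $9 + 23 @ $10 = $8,274
LIFO COGS: 152 @ $7 + 179 @ $10 + 400 @ $9 + 185 @ $8 = $7,934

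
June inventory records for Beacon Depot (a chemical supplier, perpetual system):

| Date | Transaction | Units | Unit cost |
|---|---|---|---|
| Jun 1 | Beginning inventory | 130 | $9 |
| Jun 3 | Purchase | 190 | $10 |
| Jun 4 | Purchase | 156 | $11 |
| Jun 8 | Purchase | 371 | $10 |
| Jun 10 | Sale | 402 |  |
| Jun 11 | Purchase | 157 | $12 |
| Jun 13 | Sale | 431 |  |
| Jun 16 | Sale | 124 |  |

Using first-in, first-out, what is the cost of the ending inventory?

Ending inventory = $564

Jun 10, 402 sold [FIFO — oldest first]: 130 @ $9 + 190 @ $10 + 82 @ $11 = $3,972
Jun 13, 431 sold [FIFO — oldest first]: 74 @ $11 + 357 @ $10 = $4,384
Jun 16, 124 sold [FIFO — oldest first]: 14 @ $10 + 110 @ $12 = $1,460
Total COGS = $3,972 + $4,384 + $1,460 = $9,816
Ending inventory: 47 @ $12 = $564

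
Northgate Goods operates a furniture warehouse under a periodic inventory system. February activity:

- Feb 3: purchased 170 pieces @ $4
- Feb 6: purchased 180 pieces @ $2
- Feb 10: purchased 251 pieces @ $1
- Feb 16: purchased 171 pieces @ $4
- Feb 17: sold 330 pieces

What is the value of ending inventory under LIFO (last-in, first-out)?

Ending inventory = $1,132

Feb 17, 330 sold [LIFO — newest first]: 171 @ $4 + 159 @ $1 = $843
Ending inventory: 170 @ $4 + 180 @ $2 + 92 @ $1 = $1,132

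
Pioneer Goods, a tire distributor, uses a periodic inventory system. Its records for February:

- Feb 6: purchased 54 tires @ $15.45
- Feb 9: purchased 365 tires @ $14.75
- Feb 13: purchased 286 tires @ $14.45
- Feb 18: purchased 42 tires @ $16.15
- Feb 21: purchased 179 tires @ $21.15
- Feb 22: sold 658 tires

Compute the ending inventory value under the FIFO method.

Feb 22, 658 sold [FIFO — oldest first]: 54 @ $15.45 + 365 @ $14.75 + 239 @ $14.45 = $9,671.60
Ending inventory: 47 @ $14.45 + 42 @ $16.15 + 179 @ $21.15 = $5,143.30
Check: goods available $14,814.90 = COGS $9,671.60 + ending $5,143.30

Ending inventory = $5,143.30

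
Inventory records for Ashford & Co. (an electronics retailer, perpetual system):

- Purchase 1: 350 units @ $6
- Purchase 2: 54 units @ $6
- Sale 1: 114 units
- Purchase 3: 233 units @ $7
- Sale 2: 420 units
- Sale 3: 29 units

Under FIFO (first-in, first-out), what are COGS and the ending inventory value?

COGS = $3,537; ending inventory = $518

Sale 1 (114) [FIFO — oldest first]: 114 @ $6 = $684
Sale 2 (420) [FIFO — oldest first]: 236 @ $6 + 54 @ $6 + 130 @ $7 = $2,650
Sale 3 (29) [FIFO — oldest first]: 29 @ $7 = $203
Total COGS = $684 + $2,650 + $203 = $3,537
Ending inventory: 74 @ $7 = $518
Check: goods available $4,055 = COGS $3,537 + ending $518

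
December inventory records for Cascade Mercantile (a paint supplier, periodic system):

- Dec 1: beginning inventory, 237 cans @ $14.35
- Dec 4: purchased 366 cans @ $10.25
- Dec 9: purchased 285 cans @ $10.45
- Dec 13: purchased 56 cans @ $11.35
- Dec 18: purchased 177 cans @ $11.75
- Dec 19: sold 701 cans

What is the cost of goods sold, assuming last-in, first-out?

COGS = $7,569.35

Dec 19, 701 sold [LIFO — newest first]: 177 @ $11.75 + 56 @ $11.35 + 285 @ $10.45 + 183 @ $10.25 = $7,569.35
Ending inventory: 237 @ $14.35 + 183 @ $10.25 = $5,276.70
Check: goods available $12,846.05 = COGS $7,569.35 + ending $5,276.70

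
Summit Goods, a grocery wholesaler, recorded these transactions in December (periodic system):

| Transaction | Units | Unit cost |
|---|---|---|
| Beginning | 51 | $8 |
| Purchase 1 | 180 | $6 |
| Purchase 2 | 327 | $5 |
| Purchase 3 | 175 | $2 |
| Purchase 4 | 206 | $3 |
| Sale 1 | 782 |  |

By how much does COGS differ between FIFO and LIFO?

$573

FIFO COGS: 51 @ $8 + 180 @ $6 + 327 @ $5 + 175 @ $2 + 49 @ $3 = $3,620
LIFO COGS: 206 @ $3 + 175 @ $2 + 327 @ $5 + 74 @ $6 = $3,047
Difference = |$3,620 − $3,047| = $573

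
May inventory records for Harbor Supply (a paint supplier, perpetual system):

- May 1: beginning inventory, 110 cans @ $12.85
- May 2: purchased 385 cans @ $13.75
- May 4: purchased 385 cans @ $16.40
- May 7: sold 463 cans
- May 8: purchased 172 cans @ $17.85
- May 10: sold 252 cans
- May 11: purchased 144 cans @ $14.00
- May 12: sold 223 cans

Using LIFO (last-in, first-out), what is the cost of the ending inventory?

May 7, 463 sold [LIFO — newest first]: 385 @ $16.40 + 78 @ $13.75 = $7,386.50
May 10, 252 sold [LIFO — newest first]: 172 @ $17.85 + 80 @ $13.75 = $4,170.20
May 12, 223 sold [LIFO — newest first]: 144 @ $14.00 + 79 @ $13.75 = $3,102.25
Total COGS = $7,386.50 + $4,170.20 + $3,102.25 = $14,658.95
Ending inventory: 110 @ $12.85 + 148 @ $13.75 = $3,448.50
Check: goods available $18,107.45 = COGS $14,658.95 + ending $3,448.50

Ending inventory = $3,448.50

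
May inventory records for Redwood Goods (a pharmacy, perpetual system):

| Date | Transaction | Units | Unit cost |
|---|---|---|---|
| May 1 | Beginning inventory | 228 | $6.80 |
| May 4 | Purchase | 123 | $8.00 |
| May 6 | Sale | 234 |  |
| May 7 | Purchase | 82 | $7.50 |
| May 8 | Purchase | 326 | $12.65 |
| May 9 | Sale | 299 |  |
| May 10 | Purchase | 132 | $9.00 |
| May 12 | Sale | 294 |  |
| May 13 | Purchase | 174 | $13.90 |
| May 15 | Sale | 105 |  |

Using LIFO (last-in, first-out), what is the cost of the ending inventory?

May 6, 234 sold [LIFO — newest first]: 123 @ $8.00 + 111 @ $6.80 = $1,738.80
May 9, 299 sold [LIFO — newest first]: 299 @ $12.65 = $3,782.35
May 12, 294 sold [LIFO — newest first]: 132 @ $9.00 + 27 @ $12.65 + 82 @ $7.50 + 53 @ $6.80 = $2,504.95
May 15, 105 sold [LIFO — newest first]: 105 @ $13.90 = $1,459.50
Total COGS = $1,738.80 + $3,782.35 + $2,504.95 + $1,459.50 = $9,485.60
Ending inventory: 64 @ $6.80 + 69 @ $13.90 = $1,394.30

Ending inventory = $1,394.30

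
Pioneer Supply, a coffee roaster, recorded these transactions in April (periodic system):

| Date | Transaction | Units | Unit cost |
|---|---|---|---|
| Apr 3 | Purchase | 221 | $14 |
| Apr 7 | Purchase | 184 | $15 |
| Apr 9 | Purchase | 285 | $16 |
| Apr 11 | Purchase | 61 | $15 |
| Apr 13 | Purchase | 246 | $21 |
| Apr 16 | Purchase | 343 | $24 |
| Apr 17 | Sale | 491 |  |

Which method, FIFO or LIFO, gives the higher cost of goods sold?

FIFO COGS: 221 @ $14 + 184 @ $15 + 86 @ $16 = $7,230
LIFO COGS: 343 @ $24 + 148 @ $21 = $11,340

LIFO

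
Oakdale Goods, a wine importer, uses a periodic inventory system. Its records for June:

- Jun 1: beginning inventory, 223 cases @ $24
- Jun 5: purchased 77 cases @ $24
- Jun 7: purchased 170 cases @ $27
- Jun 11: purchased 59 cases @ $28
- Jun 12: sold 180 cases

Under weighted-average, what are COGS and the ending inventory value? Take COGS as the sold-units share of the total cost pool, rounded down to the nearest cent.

Jun 12, sell 180: 180/529 × $13,442.00 → $4,573.83
Ending inventory (cost pool remaining) = $8,868.17

COGS = $4,573.83; ending inventory = $8,868.17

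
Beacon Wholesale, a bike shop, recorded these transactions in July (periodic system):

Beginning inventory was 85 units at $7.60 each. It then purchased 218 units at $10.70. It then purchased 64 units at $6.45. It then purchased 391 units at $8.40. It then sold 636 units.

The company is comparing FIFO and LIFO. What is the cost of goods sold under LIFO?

COGS = $5,633.90

FIFO COGS: 85 @ $7.60 + 218 @ $10.70 + 64 @ $6.45 + 269 @ $8.40 = $5,651.00
LIFO COGS: 391 @ $8.40 + 64 @ $6.45 + 181 @ $10.70 = $5,633.90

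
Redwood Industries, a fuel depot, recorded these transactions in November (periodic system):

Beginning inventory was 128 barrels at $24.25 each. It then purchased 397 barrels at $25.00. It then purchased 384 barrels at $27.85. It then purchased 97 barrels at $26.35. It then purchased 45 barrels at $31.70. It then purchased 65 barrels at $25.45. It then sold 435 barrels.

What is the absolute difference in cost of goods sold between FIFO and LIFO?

FIFO COGS: 128 @ $24.25 + 307 @ $25.00 = $10,779.00
LIFO COGS: 65 @ $25.45 + 45 @ $31.70 + 97 @ $26.35 + 228 @ $27.85 = $11,986.50
Difference = |$10,779.00 − $11,986.50| = $1,207.50

$1,207.50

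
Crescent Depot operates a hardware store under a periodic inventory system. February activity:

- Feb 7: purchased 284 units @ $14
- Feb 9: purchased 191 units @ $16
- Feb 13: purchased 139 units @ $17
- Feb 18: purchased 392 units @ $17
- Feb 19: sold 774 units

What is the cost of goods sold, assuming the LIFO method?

Feb 19, 774 sold [LIFO — newest first]: 392 @ $17 + 139 @ $17 + 191 @ $16 + 52 @ $14 = $12,811
Ending inventory: 232 @ $14 = $3,248
Check: goods available $16,059 = COGS $12,811 + ending $3,248

COGS = $12,811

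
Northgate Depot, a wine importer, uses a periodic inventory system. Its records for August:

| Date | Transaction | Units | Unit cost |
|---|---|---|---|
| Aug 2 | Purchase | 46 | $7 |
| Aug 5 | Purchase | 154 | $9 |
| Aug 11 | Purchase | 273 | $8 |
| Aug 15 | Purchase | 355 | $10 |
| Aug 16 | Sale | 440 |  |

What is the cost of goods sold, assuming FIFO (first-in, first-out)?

COGS = $3,628

Aug 16, 440 sold [FIFO — oldest first]: 46 @ $7 + 154 @ $9 + 240 @ $8 = $3,628
Ending inventory: 33 @ $8 + 355 @ $10 = $3,814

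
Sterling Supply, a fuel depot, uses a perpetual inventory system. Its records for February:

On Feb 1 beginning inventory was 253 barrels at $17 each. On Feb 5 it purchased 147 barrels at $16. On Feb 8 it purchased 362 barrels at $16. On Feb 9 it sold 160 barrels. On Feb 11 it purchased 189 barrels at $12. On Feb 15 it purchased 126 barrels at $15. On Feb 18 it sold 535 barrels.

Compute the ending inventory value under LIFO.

Ending inventory = $6,365

Feb 9, 160 sold [LIFO — newest first]: 160 @ $16 = $2,560
Feb 18, 535 sold [LIFO — newest first]: 126 @ $15 + 189 @ $12 + 202 @ $16 + 18 @ $16 = $7,678
Total COGS = $2,560 + $7,678 = $10,238
Ending inventory: 253 @ $17 + 129 @ $16 = $6,365
Check: goods available $16,603 = COGS $10,238 + ending $6,365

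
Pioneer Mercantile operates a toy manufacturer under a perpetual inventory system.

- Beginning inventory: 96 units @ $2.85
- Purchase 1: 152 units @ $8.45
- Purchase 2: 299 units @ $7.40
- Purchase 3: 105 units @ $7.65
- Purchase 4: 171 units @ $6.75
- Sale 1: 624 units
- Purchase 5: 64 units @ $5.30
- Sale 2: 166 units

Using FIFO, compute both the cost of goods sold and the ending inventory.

Sale 1 (624) [FIFO — oldest first]: 96 @ $2.85 + 152 @ $8.45 + 299 @ $7.40 + 77 @ $7.65 = $4,359.65
Sale 2 (166) [FIFO — oldest first]: 28 @ $7.65 + 138 @ $6.75 = $1,145.70
Total COGS = $4,359.65 + $1,145.70 = $5,505.35
Ending inventory: 33 @ $6.75 + 64 @ $5.30 = $561.95
Check: goods available $6,067.30 = COGS $5,505.35 + ending $561.95

COGS = $5,505.35; ending inventory = $561.95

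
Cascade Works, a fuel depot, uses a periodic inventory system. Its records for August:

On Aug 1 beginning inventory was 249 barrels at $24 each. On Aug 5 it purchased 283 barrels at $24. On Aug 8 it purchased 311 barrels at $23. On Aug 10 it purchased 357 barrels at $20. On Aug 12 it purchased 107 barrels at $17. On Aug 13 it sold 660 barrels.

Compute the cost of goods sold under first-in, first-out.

Aug 13, 660 sold [FIFO — oldest first]: 249 @ $24 + 283 @ $24 + 128 @ $23 = $15,712
Ending inventory: 183 @ $23 + 357 @ $20 + 107 @ $17 = $13,168
Check: goods available $28,880 = COGS $15,712 + ending $13,168

COGS = $15,712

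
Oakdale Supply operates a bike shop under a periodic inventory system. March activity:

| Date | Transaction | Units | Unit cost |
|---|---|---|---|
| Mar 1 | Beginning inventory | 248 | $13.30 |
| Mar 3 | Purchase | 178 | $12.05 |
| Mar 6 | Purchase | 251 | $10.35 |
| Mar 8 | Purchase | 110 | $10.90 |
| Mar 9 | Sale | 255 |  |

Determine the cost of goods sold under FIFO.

COGS = $3,382.75

Mar 9, 255 sold [FIFO — oldest first]: 248 @ $13.30 + 7 @ $12.05 = $3,382.75
Ending inventory: 171 @ $12.05 + 251 @ $10.35 + 110 @ $10.90 = $5,857.40
Check: goods available $9,240.15 = COGS $3,382.75 + ending $5,857.40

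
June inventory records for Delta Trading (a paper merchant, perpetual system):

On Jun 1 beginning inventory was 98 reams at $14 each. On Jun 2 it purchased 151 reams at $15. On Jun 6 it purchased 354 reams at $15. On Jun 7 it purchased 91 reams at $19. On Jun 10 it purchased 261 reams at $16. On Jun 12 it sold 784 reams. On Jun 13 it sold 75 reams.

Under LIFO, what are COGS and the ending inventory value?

Jun 12, 784 sold [LIFO — newest first]: 261 @ $16 + 91 @ $19 + 354 @ $15 + 78 @ $15 = $12,385
Jun 13, 75 sold [LIFO — newest first]: 73 @ $15 + 2 @ $14 = $1,123
Total COGS = $12,385 + $1,123 = $13,508
Ending inventory: 96 @ $14 = $1,344

COGS = $13,508; ending inventory = $1,344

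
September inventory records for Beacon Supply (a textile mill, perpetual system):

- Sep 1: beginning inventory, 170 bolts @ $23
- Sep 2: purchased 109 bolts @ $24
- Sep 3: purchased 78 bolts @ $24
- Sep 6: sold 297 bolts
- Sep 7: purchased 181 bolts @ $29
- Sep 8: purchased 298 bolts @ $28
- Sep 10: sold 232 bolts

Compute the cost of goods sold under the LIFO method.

Sep 6, 297 sold [LIFO — newest first]: 78 @ $24 + 109 @ $24 + 110 @ $23 = $7,018
Sep 10, 232 sold [LIFO — newest first]: 232 @ $28 = $6,496
Total COGS = $7,018 + $6,496 = $13,514
Ending inventory: 60 @ $23 + 181 @ $29 + 66 @ $28 = $8,477

COGS = $13,514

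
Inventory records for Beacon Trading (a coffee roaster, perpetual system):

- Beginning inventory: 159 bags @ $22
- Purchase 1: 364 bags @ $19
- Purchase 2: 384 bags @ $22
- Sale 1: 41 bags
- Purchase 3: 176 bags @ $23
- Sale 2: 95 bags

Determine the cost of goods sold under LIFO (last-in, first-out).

Sale 1 (41) [LIFO — newest first]: 41 @ $22 = $902
Sale 2 (95) [LIFO — newest first]: 95 @ $23 = $2,185
Total COGS = $902 + $2,185 = $3,087
Ending inventory: 159 @ $22 + 364 @ $19 + 343 @ $22 + 81 @ $23 = $19,823
Check: goods available $22,910 = COGS $3,087 + ending $19,823

COGS = $3,087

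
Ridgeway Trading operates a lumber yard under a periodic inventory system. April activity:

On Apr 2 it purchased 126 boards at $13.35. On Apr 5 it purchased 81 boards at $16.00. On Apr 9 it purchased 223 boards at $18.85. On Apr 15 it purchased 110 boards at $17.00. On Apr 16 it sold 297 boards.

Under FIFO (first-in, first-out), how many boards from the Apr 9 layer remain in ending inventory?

133

Apr 16, 297 sold [FIFO — oldest first]: 126 @ $13.35 + 81 @ $16.00 + 90 @ $18.85 = $4,674.60
Ending inventory: 133 @ $18.85 + 110 @ $17.00 = $4,377.05
Check: goods available $9,051.65 = COGS $4,674.60 + ending $4,377.05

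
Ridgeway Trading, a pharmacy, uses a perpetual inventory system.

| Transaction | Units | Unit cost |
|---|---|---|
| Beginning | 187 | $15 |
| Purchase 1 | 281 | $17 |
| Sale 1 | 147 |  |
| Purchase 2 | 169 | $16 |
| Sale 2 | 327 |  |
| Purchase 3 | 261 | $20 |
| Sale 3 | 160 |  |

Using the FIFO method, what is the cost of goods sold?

COGS = $10,238

Sale 1 (147) [FIFO — oldest first]: 147 @ $15 = $2,205
Sale 2 (327) [FIFO — oldest first]: 40 @ $15 + 281 @ $17 + 6 @ $16 = $5,473
Sale 3 (160) [FIFO — oldest first]: 160 @ $16 = $2,560
Total COGS = $2,205 + $5,473 + $2,560 = $10,238
Ending inventory: 3 @ $16 + 261 @ $20 = $5,268
Check: goods available $15,506 = COGS $10,238 + ending $5,268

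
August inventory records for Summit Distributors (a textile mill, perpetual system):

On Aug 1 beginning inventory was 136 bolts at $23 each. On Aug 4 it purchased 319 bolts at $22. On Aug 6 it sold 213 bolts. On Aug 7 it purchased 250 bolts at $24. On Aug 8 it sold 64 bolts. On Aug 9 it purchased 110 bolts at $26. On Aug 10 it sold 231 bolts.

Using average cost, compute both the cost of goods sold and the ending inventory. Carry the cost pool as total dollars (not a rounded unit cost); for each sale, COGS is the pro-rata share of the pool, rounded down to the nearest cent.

After Aug 1: 136 on hand, pool $3,128.00 (≈ $23.0000 each)
After Aug 4: 455 on hand, pool $10,146.00 (≈ $22.2989 each)
Aug 6, sell 213: 213/455 × $10,146.00 → $4,749.66
After Aug 7: 492 on hand, pool $11,396.34 (≈ $23.1633 each)
Aug 8, sell 64: 64/492 × $11,396.34 → $1,482.45
After Aug 9: 538 on hand, pool $12,773.89 (≈ $23.7433 each)
Aug 10, sell 231: 231/538 × $12,773.89 → $5,484.69
Total COGS = $4,749.66 + $1,482.45 + $5,484.69 = $11,716.80
Ending inventory (cost pool remaining) = $7,289.20

COGS = $11,716.80; ending inventory = $7,289.20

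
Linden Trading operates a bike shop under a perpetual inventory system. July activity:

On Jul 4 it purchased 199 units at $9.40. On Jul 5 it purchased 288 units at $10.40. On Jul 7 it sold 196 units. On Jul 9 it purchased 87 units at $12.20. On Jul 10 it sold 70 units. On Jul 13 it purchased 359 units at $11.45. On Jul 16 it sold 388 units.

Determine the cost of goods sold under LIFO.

Jul 7, 196 sold [LIFO — newest first]: 196 @ $10.40 = $2,038.40
Jul 10, 70 sold [LIFO — newest first]: 70 @ $12.20 = $854.00
Jul 16, 388 sold [LIFO — newest first]: 359 @ $11.45 + 17 @ $12.20 + 12 @ $10.40 = $4,442.75
Total COGS = $2,038.40 + $854.00 + $4,442.75 = $7,335.15
Ending inventory: 199 @ $9.40 + 80 @ $10.40 = $2,702.60
Check: goods available $10,037.75 = COGS $7,335.15 + ending $2,702.60

COGS = $7,335.15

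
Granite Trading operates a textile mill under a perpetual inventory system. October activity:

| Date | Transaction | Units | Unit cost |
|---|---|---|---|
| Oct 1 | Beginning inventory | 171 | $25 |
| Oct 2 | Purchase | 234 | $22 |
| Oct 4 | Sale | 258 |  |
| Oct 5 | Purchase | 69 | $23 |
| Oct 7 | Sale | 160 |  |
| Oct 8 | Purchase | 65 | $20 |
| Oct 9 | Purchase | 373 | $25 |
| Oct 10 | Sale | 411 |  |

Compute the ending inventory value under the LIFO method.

Oct 4, 258 sold [LIFO — newest first]: 234 @ $22 + 24 @ $25 = $5,748
Oct 7, 160 sold [LIFO — newest first]: 69 @ $23 + 91 @ $25 = $3,862
Oct 10, 411 sold [LIFO — newest first]: 373 @ $25 + 38 @ $20 = $10,085
Total COGS = $5,748 + $3,862 + $10,085 = $19,695
Ending inventory: 56 @ $25 + 27 @ $20 = $1,940
Check: goods available $21,635 = COGS $19,695 + ending $1,940

Ending inventory = $1,940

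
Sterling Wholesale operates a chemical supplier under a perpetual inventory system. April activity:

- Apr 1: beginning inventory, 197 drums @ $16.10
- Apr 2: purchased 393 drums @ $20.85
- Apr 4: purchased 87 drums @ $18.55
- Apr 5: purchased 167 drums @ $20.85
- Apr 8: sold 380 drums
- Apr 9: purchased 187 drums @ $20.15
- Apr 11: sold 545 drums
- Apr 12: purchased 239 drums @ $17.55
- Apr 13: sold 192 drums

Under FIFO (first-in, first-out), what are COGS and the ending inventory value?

Apr 8, 380 sold [FIFO — oldest first]: 197 @ $16.10 + 183 @ $20.85 = $6,987.25
Apr 11, 545 sold [FIFO — oldest first]: 210 @ $20.85 + 87 @ $18.55 + 167 @ $20.85 + 81 @ $20.15 = $11,106.45
Apr 13, 192 sold [FIFO — oldest first]: 106 @ $20.15 + 86 @ $17.55 = $3,645.20
Total COGS = $6,987.25 + $11,106.45 + $3,645.20 = $21,738.90
Ending inventory: 153 @ $17.55 = $2,685.15

COGS = $21,738.90; ending inventory = $2,685.15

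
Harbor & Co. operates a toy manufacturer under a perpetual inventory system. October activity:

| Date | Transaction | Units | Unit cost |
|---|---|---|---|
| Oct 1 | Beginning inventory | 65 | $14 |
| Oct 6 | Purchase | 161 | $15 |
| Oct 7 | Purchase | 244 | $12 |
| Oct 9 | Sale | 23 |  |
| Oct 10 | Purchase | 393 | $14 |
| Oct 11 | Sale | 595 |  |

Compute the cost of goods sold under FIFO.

COGS = $8,325

Oct 9, 23 sold [FIFO — oldest first]: 23 @ $14 = $322
Oct 11, 595 sold [FIFO — oldest first]: 42 @ $14 + 161 @ $15 + 244 @ $12 + 148 @ $14 = $8,003
Total COGS = $322 + $8,003 = $8,325
Ending inventory: 245 @ $14 = $3,430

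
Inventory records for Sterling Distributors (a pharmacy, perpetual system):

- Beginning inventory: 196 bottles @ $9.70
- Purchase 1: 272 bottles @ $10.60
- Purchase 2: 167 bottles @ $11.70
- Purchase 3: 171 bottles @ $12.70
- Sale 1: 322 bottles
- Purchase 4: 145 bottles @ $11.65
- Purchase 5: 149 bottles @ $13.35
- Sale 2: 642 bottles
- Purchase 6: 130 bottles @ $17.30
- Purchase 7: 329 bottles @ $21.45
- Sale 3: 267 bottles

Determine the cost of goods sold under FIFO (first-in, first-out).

COGS = $14,858.85

Sale 1 (322) [FIFO — oldest first]: 196 @ $9.70 + 126 @ $10.60 = $3,236.80
Sale 2 (642) [FIFO — oldest first]: 146 @ $10.60 + 167 @ $11.70 + 171 @ $12.70 + 145 @ $11.65 + 13 @ $13.35 = $7,536.00
Sale 3 (267) [FIFO — oldest first]: 136 @ $13.35 + 130 @ $17.30 + 1 @ $21.45 = $4,086.05
Total COGS = $3,236.80 + $7,536.00 + $4,086.05 = $14,858.85
Ending inventory: 328 @ $21.45 = $7,035.60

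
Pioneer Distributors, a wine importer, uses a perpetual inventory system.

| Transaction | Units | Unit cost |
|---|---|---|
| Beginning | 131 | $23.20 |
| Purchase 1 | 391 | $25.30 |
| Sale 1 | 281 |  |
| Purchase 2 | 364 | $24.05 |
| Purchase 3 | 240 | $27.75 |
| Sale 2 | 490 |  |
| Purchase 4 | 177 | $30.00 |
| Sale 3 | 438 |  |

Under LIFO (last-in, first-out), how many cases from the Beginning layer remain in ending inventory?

94

Sale 1 (281) [LIFO — newest first]: 281 @ $25.30 = $7,109.30
Sale 2 (490) [LIFO — newest first]: 240 @ $27.75 + 250 @ $24.05 = $12,672.50
Sale 3 (438) [LIFO — newest first]: 177 @ $30.00 + 114 @ $24.05 + 110 @ $25.30 + 37 @ $23.20 = $11,693.10
Total COGS = $7,109.30 + $12,672.50 + $11,693.10 = $31,474.90
Ending inventory: 94 @ $23.20 = $2,180.80
Check: goods available $33,655.70 = COGS $31,474.90 + ending $2,180.80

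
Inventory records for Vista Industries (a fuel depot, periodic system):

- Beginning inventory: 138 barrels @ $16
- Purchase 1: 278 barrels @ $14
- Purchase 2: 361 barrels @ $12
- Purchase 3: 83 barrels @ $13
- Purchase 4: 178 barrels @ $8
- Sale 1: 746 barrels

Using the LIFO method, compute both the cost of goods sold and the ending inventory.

Sale 1 (746) [LIFO — newest first]: 178 @ $8 + 83 @ $13 + 361 @ $12 + 124 @ $14 = $8,571
Ending inventory: 138 @ $16 + 154 @ $14 = $4,364

COGS = $8,571; ending inventory = $4,364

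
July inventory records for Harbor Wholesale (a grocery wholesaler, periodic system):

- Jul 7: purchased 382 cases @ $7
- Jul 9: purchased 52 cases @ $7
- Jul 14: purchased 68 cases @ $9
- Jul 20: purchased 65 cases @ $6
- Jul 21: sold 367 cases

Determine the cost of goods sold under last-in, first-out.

COGS = $2,640

Jul 21, 367 sold [LIFO — newest first]: 65 @ $6 + 68 @ $9 + 52 @ $7 + 182 @ $7 = $2,640
Ending inventory: 200 @ $7 = $1,400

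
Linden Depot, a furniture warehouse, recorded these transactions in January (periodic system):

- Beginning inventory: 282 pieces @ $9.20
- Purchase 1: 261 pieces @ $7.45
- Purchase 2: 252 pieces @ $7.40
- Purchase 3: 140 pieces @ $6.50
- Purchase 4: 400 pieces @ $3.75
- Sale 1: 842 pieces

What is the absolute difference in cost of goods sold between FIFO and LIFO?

$2,061.85

FIFO COGS: 282 @ $9.20 + 261 @ $7.45 + 252 @ $7.40 + 47 @ $6.50 = $6,709.15
LIFO COGS: 400 @ $3.75 + 140 @ $6.50 + 252 @ $7.40 + 50 @ $7.45 = $4,647.30
Difference = |$6,709.15 − $4,647.30| = $2,061.85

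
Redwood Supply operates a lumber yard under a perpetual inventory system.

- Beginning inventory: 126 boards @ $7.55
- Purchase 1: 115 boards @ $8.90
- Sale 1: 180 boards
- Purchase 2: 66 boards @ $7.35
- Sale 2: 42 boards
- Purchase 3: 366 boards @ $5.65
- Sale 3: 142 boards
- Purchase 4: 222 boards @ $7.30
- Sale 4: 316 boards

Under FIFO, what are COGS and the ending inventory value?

Sale 1 (180) [FIFO — oldest first]: 126 @ $7.55 + 54 @ $8.90 = $1,431.90
Sale 2 (42) [FIFO — oldest first]: 42 @ $8.90 = $373.80
Sale 3 (142) [FIFO — oldest first]: 19 @ $8.90 + 66 @ $7.35 + 57 @ $5.65 = $976.25
Sale 4 (316) [FIFO — oldest first]: 309 @ $5.65 + 7 @ $7.30 = $1,796.95
Total COGS = $1,431.90 + $373.80 + $976.25 + $1,796.95 = $4,578.90
Ending inventory: 215 @ $7.30 = $1,569.50
Check: goods available $6,148.40 = COGS $4,578.90 + ending $1,569.50

COGS = $4,578.90; ending inventory = $1,569.50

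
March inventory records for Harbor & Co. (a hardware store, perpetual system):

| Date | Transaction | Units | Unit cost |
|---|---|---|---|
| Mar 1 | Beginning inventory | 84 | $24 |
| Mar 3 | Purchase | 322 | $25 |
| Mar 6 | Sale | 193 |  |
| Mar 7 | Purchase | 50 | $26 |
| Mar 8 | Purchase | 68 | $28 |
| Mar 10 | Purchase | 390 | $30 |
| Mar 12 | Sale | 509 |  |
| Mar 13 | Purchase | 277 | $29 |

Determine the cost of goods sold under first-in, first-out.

Mar 6, 193 sold [FIFO — oldest first]: 84 @ $24 + 109 @ $25 = $4,741
Mar 12, 509 sold [FIFO — oldest first]: 213 @ $25 + 50 @ $26 + 68 @ $28 + 178 @ $30 = $13,869
Total COGS = $4,741 + $13,869 = $18,610
Ending inventory: 212 @ $30 + 277 @ $29 = $14,393

COGS = $18,610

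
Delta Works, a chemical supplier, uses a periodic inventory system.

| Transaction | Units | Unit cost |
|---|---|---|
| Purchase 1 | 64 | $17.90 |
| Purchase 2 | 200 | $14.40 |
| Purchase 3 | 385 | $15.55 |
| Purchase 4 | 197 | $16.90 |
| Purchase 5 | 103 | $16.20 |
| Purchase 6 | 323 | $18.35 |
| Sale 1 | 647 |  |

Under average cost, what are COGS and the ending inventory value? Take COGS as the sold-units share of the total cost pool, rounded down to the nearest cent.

COGS = $10,649.71; ending inventory = $10,287.59

Sale 1, sell 647: 647/1272 × $20,937.30 → $10,649.71
Ending inventory (cost pool remaining) = $10,287.59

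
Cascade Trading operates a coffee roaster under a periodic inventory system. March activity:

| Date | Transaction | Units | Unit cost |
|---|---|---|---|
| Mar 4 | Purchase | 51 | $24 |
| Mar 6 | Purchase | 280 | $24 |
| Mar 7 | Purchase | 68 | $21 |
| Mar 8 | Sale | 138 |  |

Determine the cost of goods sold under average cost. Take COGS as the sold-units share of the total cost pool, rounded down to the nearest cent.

COGS = $3,241.44

Mar 8, sell 138: 138/399 × $9,372.00 → $3,241.44
Ending inventory (cost pool remaining) = $6,130.56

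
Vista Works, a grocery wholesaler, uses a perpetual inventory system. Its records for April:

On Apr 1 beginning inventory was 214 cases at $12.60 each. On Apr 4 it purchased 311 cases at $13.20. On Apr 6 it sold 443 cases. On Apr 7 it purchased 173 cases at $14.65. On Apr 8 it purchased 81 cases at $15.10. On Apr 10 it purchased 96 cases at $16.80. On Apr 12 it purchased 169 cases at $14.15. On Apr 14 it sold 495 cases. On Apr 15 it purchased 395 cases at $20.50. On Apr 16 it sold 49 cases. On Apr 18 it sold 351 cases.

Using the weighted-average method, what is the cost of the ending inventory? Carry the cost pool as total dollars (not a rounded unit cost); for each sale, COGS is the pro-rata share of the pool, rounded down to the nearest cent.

After Apr 1: 214 on hand, pool $2,696.40 (≈ $12.6000 each)
After Apr 4: 525 on hand, pool $6,801.60 (≈ $12.9554 each)
Apr 6, sell 443: 443/525 × $6,801.60 → $5,739.25
After Apr 7: 255 on hand, pool $3,596.80 (≈ $14.1051 each)
After Apr 8: 336 on hand, pool $4,819.90 (≈ $14.3449 each)
After Apr 10: 432 on hand, pool $6,432.70 (≈ $14.8905 each)
After Apr 12: 601 on hand, pool $8,824.05 (≈ $14.6823 each)
Apr 14, sell 495: 495/601 × $8,824.05 → $7,267.72
After Apr 15: 501 on hand, pool $9,653.83 (≈ $19.2691 each)
Apr 16, sell 49: 49/501 × $9,653.83 → $944.18
Apr 18, sell 351: 351/452 × $8,709.65 → $6,763.46
Total COGS = $5,739.25 + $7,267.72 + $944.18 + $6,763.46 = $20,714.61
Ending inventory (cost pool remaining) = $1,946.19
Check: goods available $22,660.80 = COGS $20,714.61 + ending $1,946.19

Ending inventory = $1,946.19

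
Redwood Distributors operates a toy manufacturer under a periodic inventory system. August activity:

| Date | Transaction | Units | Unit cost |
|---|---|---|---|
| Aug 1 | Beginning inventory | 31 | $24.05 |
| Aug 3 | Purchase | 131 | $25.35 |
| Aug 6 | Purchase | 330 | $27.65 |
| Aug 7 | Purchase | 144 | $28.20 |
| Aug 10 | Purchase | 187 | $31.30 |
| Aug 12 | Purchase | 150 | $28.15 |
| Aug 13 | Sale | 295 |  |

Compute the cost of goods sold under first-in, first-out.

COGS = $7,743.85

Aug 13, 295 sold [FIFO — oldest first]: 31 @ $24.05 + 131 @ $25.35 + 133 @ $27.65 = $7,743.85
Ending inventory: 197 @ $27.65 + 144 @ $28.20 + 187 @ $31.30 + 150 @ $28.15 = $19,583.45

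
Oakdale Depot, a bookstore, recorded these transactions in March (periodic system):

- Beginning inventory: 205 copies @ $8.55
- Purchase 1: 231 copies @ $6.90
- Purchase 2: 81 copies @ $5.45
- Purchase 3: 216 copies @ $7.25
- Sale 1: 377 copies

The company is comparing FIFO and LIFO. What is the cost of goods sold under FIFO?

FIFO COGS: 205 @ $8.55 + 172 @ $6.90 = $2,939.55
LIFO COGS: 216 @ $7.25 + 81 @ $5.45 + 80 @ $6.90 = $2,559.45

COGS = $2,939.55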